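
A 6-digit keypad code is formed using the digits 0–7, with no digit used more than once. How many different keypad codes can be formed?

This is a permutation of 6 out of 8: P(8,6) = 8!/2!.
That product is 8 × 7 × 6 × 5 × 4 × 3 = 20160.

20160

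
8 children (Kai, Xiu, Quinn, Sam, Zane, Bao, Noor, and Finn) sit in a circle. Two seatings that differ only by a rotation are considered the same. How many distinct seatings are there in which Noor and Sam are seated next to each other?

1440

Treat {Noor, Sam} as one unit (2 internal orders) and seat the resulting 7 units around the table: (6)! circular arrangements.
So 2 × (6)! = 2 × 720 = 1440.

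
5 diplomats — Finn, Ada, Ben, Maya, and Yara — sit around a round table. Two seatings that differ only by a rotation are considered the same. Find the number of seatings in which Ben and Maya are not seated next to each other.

12

All circular seatings of 5 people number (4)! = 24.
Seatings with Ben beside Maya: treat them as a block with 2 internal orders, giving 2 × (3)! = 12.
Subtracting, 24 − 12 = 12.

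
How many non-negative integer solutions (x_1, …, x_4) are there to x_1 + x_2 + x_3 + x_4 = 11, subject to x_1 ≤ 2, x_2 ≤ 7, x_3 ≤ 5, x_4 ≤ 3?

53

Without the upper bounds there are C(14,3) = 364 ways to split 11 among 4 variables.
Subtract solutions that violate a single cap (substitute x_i' = x_i − (cap_i+1)): x_1 ≥ 3 gives C(11,3) = 165; x_2 ≥ 8 gives C(6,3) = 20; x_3 ≥ 6 gives C(8,3) = 56; x_4 ≥ 4 gives C(10,3) = 120. Together 361.
Add back pairs where two caps are both exceeded: 1 + 10 + 35 + 0 + 0 + 4 = 50.
By inclusion–exclusion the count is 364 − 361 + 50 = 53.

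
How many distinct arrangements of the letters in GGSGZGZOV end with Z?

1680

With the last slot taken by Z, it remains to arrange the other 8 letters (GGSGGZOV).
Those 8 letters have G appearing 4 times, giving (8)!/(4!) = 1680.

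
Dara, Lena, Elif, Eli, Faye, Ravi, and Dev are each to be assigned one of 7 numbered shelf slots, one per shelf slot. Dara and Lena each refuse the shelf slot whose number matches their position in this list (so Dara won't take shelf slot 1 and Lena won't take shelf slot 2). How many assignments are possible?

Let Aᵢ (for i ∈ {1, 2}) be the placements that put person i in their forbidden shelf slot. Any j of these fix j positions, leaving (7−j)! ways to fill the rest, and there are C(2,j) ways to pick which j.
By inclusion–exclusion, the number of valid placements is Σ_{j=0}^{2} (−1)^j C(2,j)·(7−j)!.
Computing: 5040 − 1440 + 120 = 3720.

3720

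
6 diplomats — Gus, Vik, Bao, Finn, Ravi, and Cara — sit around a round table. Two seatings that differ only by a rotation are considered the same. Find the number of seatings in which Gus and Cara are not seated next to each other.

72

All circular seatings of 6 people number (5)! = 120.
Seatings with Gus beside Cara: treat them as a block with 2 internal orders, giving 2 × (4)! = 48.
Subtracting, 120 − 48 = 72.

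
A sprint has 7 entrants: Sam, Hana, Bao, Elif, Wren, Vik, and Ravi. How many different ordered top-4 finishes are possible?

There are 7 choices for 1st place, 6 for 2nd, and so on down to 4 for position 4.
That gives 7 × 6 × 5 × 4 = 840.

840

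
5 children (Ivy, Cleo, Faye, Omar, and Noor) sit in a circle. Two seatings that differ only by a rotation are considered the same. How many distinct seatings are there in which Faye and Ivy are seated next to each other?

Treat {Faye, Ivy} as one unit (2 internal orders) and seat the resulting 4 units around the table: (3)! circular arrangements.
So 2 × (3)! = 2 × 6 = 12.

12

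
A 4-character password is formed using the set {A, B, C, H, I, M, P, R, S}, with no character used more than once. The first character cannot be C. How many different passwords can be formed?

The first character has 9−1 = 8 choices (anything except C).
The remaining 3 characters are filled from the other 8 symbols without repetition: 8 × 7 × 6 = 336.
Total: 8 × 336 = 2688.

2688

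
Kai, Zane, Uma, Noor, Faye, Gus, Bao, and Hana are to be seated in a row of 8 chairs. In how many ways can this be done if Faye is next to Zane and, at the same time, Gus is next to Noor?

Treat {Faye,Zane} as one block (2 orders) and {Gus,Noor} as another (2 orders).
That leaves 6 units to arrange: 2 × 2 × 6! = 4 × 720 = 2880.

2880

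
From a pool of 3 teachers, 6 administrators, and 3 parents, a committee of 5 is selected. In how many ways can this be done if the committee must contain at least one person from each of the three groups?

540

Total 5-person selections from all 12: C(12,5) = 792.
Subtract selections that omit an entire group: no teachers → C(9,5) = 126; no administrators → C(6,5) = 6; no parents → C(9,5) = 126.
Add back selections omitting two groups (i.e. drawn from a single group): C(3,5) + C(6,5) + C(3,5) = 6.
By inclusion–exclusion: 792 − 258 + 6 = 540.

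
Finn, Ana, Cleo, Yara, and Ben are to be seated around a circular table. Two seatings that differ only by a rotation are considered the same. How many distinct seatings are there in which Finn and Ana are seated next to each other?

12

Treat {Finn, Ana} as one unit (2 internal orders) and seat the resulting 4 units around the table: (3)! circular arrangements.
So 2 × (3)! = 2 × 6 = 12.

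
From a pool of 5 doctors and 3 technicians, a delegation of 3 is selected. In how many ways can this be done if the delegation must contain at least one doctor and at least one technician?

Unrestricted: C(8,3) = 56 ways to pick any 3 of the 8.
Selections missing a whole group: no doctors → C(3,3) = 1; no technicians → C(5,3) = 10.
Both groups omitted at once is impossible, so 56 − 11 = 45.

45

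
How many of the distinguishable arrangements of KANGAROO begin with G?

With the first slot taken by G, it remains to arrange the other 7 letters (KANAROO).
Those 7 letters have A appearing twice and O appearing twice, giving (7)!/(2!·2!) = 1260.

1260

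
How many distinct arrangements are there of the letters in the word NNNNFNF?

NNNNFNF has 7 letters with F appearing twice and N appearing 5 times.
The number of distinct arrangements is 7!/(5!·2!) = 5040/240 = 21.

21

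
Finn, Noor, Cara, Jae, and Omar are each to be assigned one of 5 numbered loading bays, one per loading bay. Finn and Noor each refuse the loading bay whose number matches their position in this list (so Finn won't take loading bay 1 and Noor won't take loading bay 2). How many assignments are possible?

Let Aᵢ (for i ∈ {1, 2}) be the placements that put person i in their forbidden loading bay. Any j of these fix j positions, leaving (5−j)! ways to fill the rest, and there are C(2,j) ways to pick which j.
By inclusion–exclusion, the number of valid placements is Σ_{j=0}^{2} (−1)^j C(2,j)·(5−j)!.
Computing: 120 − 48 + 6 = 78.

78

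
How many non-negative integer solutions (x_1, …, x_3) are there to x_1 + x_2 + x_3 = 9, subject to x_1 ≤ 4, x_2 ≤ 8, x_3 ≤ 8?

By stars and bars, unrestricted non-negative solutions to x_1+…+x_3 = 9 number C(9+2,2) = 55.
Subtract solutions that violate a single cap (substitute x_i' = x_i − (cap_i+1)): x_1 ≥ 5 gives C(6,2) = 15; x_2 ≥ 9 gives C(2,2) = 1; x_3 ≥ 9 gives C(2,2) = 1. Together 17.
No two caps can be exceeded simultaneously, so the pair terms are all 0.
By inclusion–exclusion the count is 55 − 17 + 0 = 38.

38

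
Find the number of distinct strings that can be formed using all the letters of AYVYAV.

Letter multiplicities in AYVYAV: A×2, V×2, Y×2.
Dividing 6! = 720 by 2!·2!·2! = 8 for the repeated letters gives 90.

90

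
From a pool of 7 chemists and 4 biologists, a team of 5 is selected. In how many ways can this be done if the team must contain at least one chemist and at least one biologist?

441

With no constraint there are C(11,5) = 462 possible selections.
Selections missing a whole group: no chemists → C(4,5) = 0; no biologists → C(7,5) = 21.
Both groups omitted at once is impossible, so 462 − 21 = 441.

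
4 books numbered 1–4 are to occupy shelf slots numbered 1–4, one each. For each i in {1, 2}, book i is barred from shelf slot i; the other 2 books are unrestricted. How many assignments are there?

Let Aᵢ (for i ∈ {1, 2}) be the placements that put book i in its forbidden shelf slot. Any j of these fix j positions, leaving (4−j)! ways to fill the rest, and there are C(2,j) ways to pick which j.
By inclusion–exclusion, the number of valid placements is Σ_{j=0}^{2} (−1)^j C(2,j)·(4−j)!.
Computing: 24 − 12 + 2 = 14.

14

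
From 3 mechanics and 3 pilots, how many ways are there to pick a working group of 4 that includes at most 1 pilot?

Split by how many pilots are chosen (0 through 1).
Sum: C(3,0)·C(3,4) + C(3,1)·C(3,3) = 0 + 3 = 3.

3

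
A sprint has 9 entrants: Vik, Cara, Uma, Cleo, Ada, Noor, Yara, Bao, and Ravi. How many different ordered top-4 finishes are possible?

There are 9 choices for 1st place, 8 for 2nd, and so on down to 6 for position 4.
That gives 9 × 8 × 7 × 6 = 3024.

3024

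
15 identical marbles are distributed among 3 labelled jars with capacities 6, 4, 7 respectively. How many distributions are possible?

6

By stars and bars, unrestricted non-negative solutions to x_1+…+x_3 = 15 number C(15+2,2) = 136.
Subtract solutions that violate a single cap (substitute x_i' = x_i − (cap_i+1)): x_1 ≥ 7 gives C(10,2) = 45; x_2 ≥ 5 gives C(12,2) = 66; x_3 ≥ 8 gives C(9,2) = 36. Together 147.
Add back pairs where two caps are both exceeded: 10 + 1 + 6 = 17.
By inclusion–exclusion the count is 136 − 147 + 17 = 6.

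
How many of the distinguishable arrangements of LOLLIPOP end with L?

Fix L in the last position and arrange the remaining 7 letters.
Those 7 letters have L appearing twice, O appearing twice, and P appearing twice, giving (7)!/(2!·2!·2!) = 630.

630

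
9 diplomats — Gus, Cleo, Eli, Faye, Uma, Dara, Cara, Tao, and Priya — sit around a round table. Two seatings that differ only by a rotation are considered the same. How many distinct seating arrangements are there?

40320

Around a circle, 9 distinct people have 9!/9 = (8)! = 40320 rotationally distinct seatings.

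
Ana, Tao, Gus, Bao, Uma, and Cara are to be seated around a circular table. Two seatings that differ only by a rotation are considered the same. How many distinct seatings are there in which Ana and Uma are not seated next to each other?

72

Without the restriction there are (5)! = 120 seatings.
Seatings with Ana beside Uma: treat them as a block with 2 internal orders, giving 2 × (4)! = 48.
Subtracting, 120 − 48 = 72.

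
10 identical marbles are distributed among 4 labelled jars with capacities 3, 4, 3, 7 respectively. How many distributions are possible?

Without the upper bounds there are C(13,3) = 286 ways to split 10 among 4 jars.
Subtract solutions that violate a single cap (substitute x_i' = x_i − (cap_i+1)): x_1 ≥ 4 gives C(9,3) = 84; x_2 ≥ 5 gives C(8,3) = 56; x_3 ≥ 4 gives C(9,3) = 84; x_4 ≥ 8 gives C(5,3) = 10. Together 234.
Add back pairs where two caps are both exceeded: 4 + 10 + 0 + 4 + 0 + 0 = 18.
By inclusion–exclusion the count is 286 − 234 + 18 = 70.

70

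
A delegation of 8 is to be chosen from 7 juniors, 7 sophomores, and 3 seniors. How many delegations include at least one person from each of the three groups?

21217

Total 8-person selections from all 17: C(17,8) = 24310.
Selections missing a whole group: no juniors → C(10,8) = 45; no sophomores → C(10,8) = 45; no seniors → C(14,8) = 3003.
Add back selections omitting two groups (i.e. drawn from a single group): C(7,8) + C(7,8) + C(3,8) = 0.
By inclusion–exclusion: 24310 − 3093 + 0 = 21217.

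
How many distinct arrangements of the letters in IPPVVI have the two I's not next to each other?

There are 6!/(2!·2!·2!) = 90 arrangements of IPPVVI in total.
Arrangements with the I's together: treat II as one letter, giving (5)!/(2!·2!) = 30.
Subtracting, 90 − 30 = 60 arrangements keep the I's apart.

60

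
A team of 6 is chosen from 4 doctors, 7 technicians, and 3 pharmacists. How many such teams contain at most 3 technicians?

Split by how many technicians are chosen (0 through 3).
Sum: C(7,0)·C(7,6) + C(7,1)·C(7,5) + C(7,2)·C(7,4) + C(7,3)·C(7,3) = 7 + 147 + 735 + 1225 = 2114.

2114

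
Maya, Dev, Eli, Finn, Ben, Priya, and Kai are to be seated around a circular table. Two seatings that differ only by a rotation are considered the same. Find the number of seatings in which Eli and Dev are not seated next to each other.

All circular seatings of 7 people number (6)! = 720.
Seatings with Eli beside Dev: treat them as a block with 2 internal orders, giving 2 × (5)! = 240.
Subtracting, 720 − 240 = 480.

480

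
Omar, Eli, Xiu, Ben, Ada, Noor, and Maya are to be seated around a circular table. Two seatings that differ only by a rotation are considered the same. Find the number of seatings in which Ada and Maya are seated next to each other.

Treat {Ada, Maya} as one unit (2 internal orders) and seat the resulting 6 units around the table: (5)! circular arrangements.
So 2 × (5)! = 2 × 120 = 240.

240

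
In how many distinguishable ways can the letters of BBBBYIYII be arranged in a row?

Letter multiplicities in BBBBYIYII: B×4, I×3, Y×2.
The number of distinct arrangements is 9!/(4!·3!·2!) = 362880/288 = 1260.

1260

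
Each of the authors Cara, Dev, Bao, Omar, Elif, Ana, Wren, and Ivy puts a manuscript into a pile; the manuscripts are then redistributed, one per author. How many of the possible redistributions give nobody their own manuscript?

Count assignments avoiding every fixed point. For any j of the 8 authors fixed to their own manuscript, the other 8−j can be arranged in (8−j)! ways.
By inclusion–exclusion this is Σ_{j=0}^{8} (−1)^j C(8,j)·(8−j)!.
Computing: 40320 − 40320 + 20160 − 6720 + 1680 − 336 + 56 − 8 + 1 = 14833.

14833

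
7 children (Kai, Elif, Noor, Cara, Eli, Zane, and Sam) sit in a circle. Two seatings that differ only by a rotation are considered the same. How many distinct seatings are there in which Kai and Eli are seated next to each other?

Treat {Kai, Eli} as one unit (2 internal orders) and seat the resulting 6 units around the table: (5)! circular arrangements.
So 2 × (5)! = 2 × 120 = 240.

240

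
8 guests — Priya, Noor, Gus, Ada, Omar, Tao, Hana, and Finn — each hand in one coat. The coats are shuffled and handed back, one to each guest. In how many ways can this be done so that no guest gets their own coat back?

Count assignments avoiding every fixed point. For any j of the 8 guests fixed to their own coat, the other 8−j can be arranged in (8−j)! ways.
By inclusion–exclusion this is Σ_{j=0}^{8} (−1)^j C(8,j)·(8−j)!.
Computing: 40320 − 40320 + 20160 − 6720 + 1680 − 336 + 56 − 8 + 1 = 14833.

14833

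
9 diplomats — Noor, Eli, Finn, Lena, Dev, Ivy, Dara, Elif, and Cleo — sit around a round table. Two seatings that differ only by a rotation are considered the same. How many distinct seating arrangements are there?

Fix one person's seat to break rotational symmetry; the remaining 8 people can be arranged in (8)! = 40320 ways.

40320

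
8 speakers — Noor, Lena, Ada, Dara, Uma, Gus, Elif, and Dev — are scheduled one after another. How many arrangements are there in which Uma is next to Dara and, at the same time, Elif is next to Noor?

Treat {Uma,Dara} as one block (2 orders) and {Elif,Noor} as another (2 orders).
That leaves 6 units to arrange: 2 × 2 × 6! = 4 × 720 = 2880.

2880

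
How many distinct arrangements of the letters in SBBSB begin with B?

6

With the first slot taken by B, it remains to arrange the other 4 letters (SBSB).
Those 4 letters have B appearing twice and S appearing twice, giving (4)!/(2!·2!) = 6.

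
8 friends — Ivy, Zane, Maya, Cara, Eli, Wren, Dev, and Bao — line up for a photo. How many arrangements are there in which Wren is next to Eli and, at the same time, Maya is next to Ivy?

2880

Treat {Wren,Eli} as one block (2 orders) and {Maya,Ivy} as another (2 orders).
That leaves 6 units to arrange: 2 × 2 × 6! = 4 × 720 = 2880.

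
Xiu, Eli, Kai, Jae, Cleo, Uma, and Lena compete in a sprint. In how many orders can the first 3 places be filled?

210

This is an ordered selection of 3 from 7: P(7,3).
That gives 7 × 6 × 5 = 210.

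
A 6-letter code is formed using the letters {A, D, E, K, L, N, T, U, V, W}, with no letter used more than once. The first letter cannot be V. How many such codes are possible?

The first letter has 10−1 = 9 choices (anything except V).
The remaining 5 letters are filled from the other 9 symbols without repetition: 9 × 8 × 7 × 6 × 5 = 15120.
Total: 9 × 15120 = 136080.

136080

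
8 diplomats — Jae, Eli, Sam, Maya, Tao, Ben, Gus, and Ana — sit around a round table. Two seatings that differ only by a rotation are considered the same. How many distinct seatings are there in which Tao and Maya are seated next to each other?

1440

Treat {Tao, Maya} as one unit (2 internal orders) and seat the resulting 7 units around the table: (6)! circular arrangements.
So 2 × (6)! = 2 × 720 = 1440.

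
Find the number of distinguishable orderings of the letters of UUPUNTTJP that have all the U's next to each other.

Treat the 3 copies of U as a single block. The multiset to arrange is then {UUU, J, N, P, P, T, T}, 7 items in all.
That gives (7)!/(2!·2!) = 1260 arrangements.

1260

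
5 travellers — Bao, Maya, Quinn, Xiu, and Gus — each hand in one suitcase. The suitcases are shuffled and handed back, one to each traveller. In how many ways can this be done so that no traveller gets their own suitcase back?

44

This is the derangement count D_5: permutations of 5 items with no fixed point.
By inclusion–exclusion this is Σ_{j=0}^{5} (−1)^j C(5,j)·(5−j)!.
Computing: 120 − 120 + 60 − 20 + 5 − 1 = 44.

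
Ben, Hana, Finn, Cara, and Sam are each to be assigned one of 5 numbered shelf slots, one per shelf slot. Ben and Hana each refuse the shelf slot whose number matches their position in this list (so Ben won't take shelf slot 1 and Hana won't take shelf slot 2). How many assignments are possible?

78

Let Aᵢ (for i ∈ {1, 2}) be the placements that put person i in their forbidden shelf slot. Any j of these fix j positions, leaving (5−j)! ways to fill the rest, and there are C(2,j) ways to pick which j.
By inclusion–exclusion, the number of valid placements is Σ_{j=0}^{2} (−1)^j C(2,j)·(5−j)!.
Computing: 120 − 48 + 6 = 78.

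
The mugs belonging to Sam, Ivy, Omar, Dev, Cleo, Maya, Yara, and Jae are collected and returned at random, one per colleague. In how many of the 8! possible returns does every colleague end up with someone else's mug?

Count assignments avoiding every fixed point. For any j of the 8 colleagues fixed to their own mug, the other 8−j can be arranged in (8−j)! ways.
By inclusion–exclusion this is Σ_{j=0}^{8} (−1)^j C(8,j)·(8−j)!.
Computing: 40320 − 40320 + 20160 − 6720 + 1680 − 336 + 56 − 8 + 1 = 14833.

14833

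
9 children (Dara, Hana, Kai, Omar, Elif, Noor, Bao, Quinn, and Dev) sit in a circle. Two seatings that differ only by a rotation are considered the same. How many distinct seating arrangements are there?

40320

Around a circle, 9 distinct people have 9!/9 = (8)! = 40320 rotationally distinct seatings.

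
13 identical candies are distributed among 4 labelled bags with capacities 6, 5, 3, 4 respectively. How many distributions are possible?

51

Ignoring the caps, the number of non-negative solutions to x_1+…+x_4 = 13 is C(16,3) = 560.
Subtract solutions that violate a single cap (substitute x_i' = x_i − (cap_i+1)): x_1 ≥ 7 gives C(9,3) = 84; x_2 ≥ 6 gives C(10,3) = 120; x_3 ≥ 4 gives C(12,3) = 220; x_4 ≥ 5 gives C(11,3) = 165. Together 589.
Add back pairs where two caps are both exceeded: 1 + 10 + 4 + 20 + 10 + 35 = 80.
By inclusion–exclusion the count is 560 − 589 + 80 = 51.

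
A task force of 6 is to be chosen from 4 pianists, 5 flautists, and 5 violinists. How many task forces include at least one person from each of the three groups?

2625

Total 6-person selections from all 14: C(14,6) = 3003.
Selections missing a whole group: no pianists → C(10,6) = 210; no flautists → C(9,6) = 84; no violinists → C(9,6) = 84.
Add back selections omitting two groups (i.e. drawn from a single group): C(4,6) + C(5,6) + C(5,6) = 0.
By inclusion–exclusion: 3003 − 378 + 0 = 2625.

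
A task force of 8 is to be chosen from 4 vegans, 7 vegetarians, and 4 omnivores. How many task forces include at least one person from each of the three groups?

Unrestricted: C(15,8) = 6435 ways to pick any 8 of the 15.
Subtract selections that omit an entire group: no vegans → C(11,8) = 165; no vegetarians → C(8,8) = 1; no omnivores → C(11,8) = 165.
Add back selections omitting two groups (i.e. drawn from a single group): C(4,8) + C(7,8) + C(4,8) = 0.
By inclusion–exclusion: 6435 − 331 + 0 = 6104.

6104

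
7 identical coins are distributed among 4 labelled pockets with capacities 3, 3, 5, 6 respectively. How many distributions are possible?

75

Without the upper bounds there are C(10,3) = 120 ways to split 7 among 4 pockets.
Subtract solutions that violate a single cap (substitute x_i' = x_i − (cap_i+1)): x_1 ≥ 4 gives C(6,3) = 20; x_2 ≥ 4 gives C(6,3) = 20; x_3 ≥ 6 gives C(4,3) = 4; x_4 ≥ 7 gives C(3,3) = 1. Together 45.
No two caps can be exceeded simultaneously, so the pair terms are all 0.
By inclusion–exclusion the count is 120 − 45 + 0 = 75.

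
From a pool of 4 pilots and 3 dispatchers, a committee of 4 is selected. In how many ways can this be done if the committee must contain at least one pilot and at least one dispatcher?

34

Total 4-person selections from all 7: C(7,4) = 35.
Selections missing a whole group: no pilots → C(3,4) = 0; no dispatchers → C(4,4) = 1.
Both groups omitted at once is impossible, so 35 − 1 = 34.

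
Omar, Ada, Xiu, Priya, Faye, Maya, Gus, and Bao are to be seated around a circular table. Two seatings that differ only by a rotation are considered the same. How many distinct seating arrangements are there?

5040

Fix one person's seat to break rotational symmetry; the remaining 7 people can be arranged in (7)! = 5040 ways.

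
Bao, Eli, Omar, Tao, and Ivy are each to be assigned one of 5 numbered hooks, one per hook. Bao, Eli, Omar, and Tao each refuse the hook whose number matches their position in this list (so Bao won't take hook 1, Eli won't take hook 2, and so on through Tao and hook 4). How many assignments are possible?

53

Let Aᵢ (for 1 ≤ i ≤ 4) be the placements that put person i in their forbidden hook. Any j of these fix j positions, leaving (5−j)! ways to fill the rest, and there are C(4,j) ways to pick which j.
By inclusion–exclusion, the number of valid placements is Σ_{j=0}^{4} (−1)^j C(4,j)·(5−j)!.
Computing: 120 − 96 + 36 − 8 + 1 = 53.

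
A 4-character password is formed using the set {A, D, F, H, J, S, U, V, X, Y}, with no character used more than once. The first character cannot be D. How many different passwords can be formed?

The first character has 10−1 = 9 choices (anything except D).
The remaining 3 characters are filled from the other 9 symbols without repetition: 9 × 8 × 7 = 504.
Total: 9 × 504 = 4536.

4536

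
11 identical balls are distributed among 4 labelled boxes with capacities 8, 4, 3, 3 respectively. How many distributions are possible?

Without the upper bounds there are C(14,3) = 364 ways to split 11 among 4 boxes.
Subtract solutions that violate a single cap (substitute x_i' = x_i − (cap_i+1)): x_1 ≥ 9 gives C(5,3) = 10; x_2 ≥ 5 gives C(9,3) = 84; x_3 ≥ 4 gives C(10,3) = 120; x_4 ≥ 4 gives C(10,3) = 120. Together 334.
Add back pairs where two caps are both exceeded: 0 + 0 + 0 + 10 + 10 + 20 = 40.
By inclusion–exclusion the count is 364 − 334 + 40 = 70.

70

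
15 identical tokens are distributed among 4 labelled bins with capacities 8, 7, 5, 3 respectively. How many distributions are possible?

119

Without the upper bounds there are C(18,3) = 816 ways to split 15 among 4 bins.
Subtract solutions that violate a single cap (substitute x_i' = x_i − (cap_i+1)): x_1 ≥ 9 gives C(9,3) = 84; x_2 ≥ 8 gives C(10,3) = 120; x_3 ≥ 6 gives C(12,3) = 220; x_4 ≥ 4 gives C(14,3) = 364. Together 788.
Add back pairs where two caps are both exceeded: 0 + 1 + 10 + 4 + 20 + 56 = 91.
By inclusion–exclusion the count is 816 − 788 + 91 = 119.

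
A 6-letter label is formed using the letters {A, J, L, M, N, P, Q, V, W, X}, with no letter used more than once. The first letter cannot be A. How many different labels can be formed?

The first letter has 10−1 = 9 choices (anything except A).
The remaining 5 letters are filled from the other 9 symbols without repetition: 9 × 8 × 7 × 6 × 5 = 15120.
Total: 9 × 15120 = 136080.

136080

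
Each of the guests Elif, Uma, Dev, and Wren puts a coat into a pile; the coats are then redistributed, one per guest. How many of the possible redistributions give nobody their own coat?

Let Aᵢ be the assignments in which guest i gets their own coat. We want the size of the complement of A₁∪…∪A_4.
By inclusion–exclusion this is Σ_{j=0}^{4} (−1)^j C(4,j)·(4−j)!.
Computing: 24 − 24 + 12 − 4 + 1 = 9.

9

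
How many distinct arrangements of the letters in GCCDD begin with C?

With the first slot taken by C, it remains to arrange the other 4 letters (GCDD).
Those 4 letters have D appearing twice, giving (4)!/(2!) = 12.

12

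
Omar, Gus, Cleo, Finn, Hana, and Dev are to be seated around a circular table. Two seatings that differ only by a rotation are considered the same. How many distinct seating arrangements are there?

Fix one person's seat to break rotational symmetry; the remaining 5 people can be arranged in (5)! = 120 ways.

120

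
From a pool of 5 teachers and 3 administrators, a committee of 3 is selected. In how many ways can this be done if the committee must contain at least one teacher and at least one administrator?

With no constraint there are C(8,3) = 56 possible selections.
Subtract selections that omit an entire group: no teachers → C(3,3) = 1; no administrators → C(5,3) = 10.
Both groups omitted at once is impossible, so 56 − 11 = 45.

45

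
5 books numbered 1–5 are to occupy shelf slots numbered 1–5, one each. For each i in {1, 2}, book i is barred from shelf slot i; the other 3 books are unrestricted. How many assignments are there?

78

Let Aᵢ (for i ∈ {1, 2}) be the placements that put book i in its forbidden shelf slot. Any j of these fix j positions, leaving (5−j)! ways to fill the rest, and there are C(2,j) ways to pick which j.
By inclusion–exclusion, the number of valid placements is Σ_{j=0}^{2} (−1)^j C(2,j)·(5−j)!.
Computing: 120 − 48 + 6 = 78.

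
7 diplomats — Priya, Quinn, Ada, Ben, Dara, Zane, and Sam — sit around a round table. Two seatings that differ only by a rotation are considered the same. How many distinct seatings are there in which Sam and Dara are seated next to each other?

Glue Sam and Dara into a block (2 internal orders). Seating 6 units around a circle gives (5)! arrangements.
So 2 × (5)! = 2 × 120 = 240.

240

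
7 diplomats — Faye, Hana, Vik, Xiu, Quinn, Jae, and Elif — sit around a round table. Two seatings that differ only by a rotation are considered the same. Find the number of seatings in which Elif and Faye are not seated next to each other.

480

All circular seatings of 7 people number (6)! = 720.
Seatings with Elif beside Faye: treat them as a block with 2 internal orders, giving 2 × (5)! = 240.
Subtracting, 720 − 240 = 480.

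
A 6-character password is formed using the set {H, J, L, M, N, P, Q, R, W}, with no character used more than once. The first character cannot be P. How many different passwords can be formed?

53760

The first character has 9−1 = 8 choices (anything except P).
The remaining 5 characters are filled from the other 8 symbols without repetition: 8 × 7 × 6 × 5 × 4 = 6720.
Total: 8 × 6720 = 53760.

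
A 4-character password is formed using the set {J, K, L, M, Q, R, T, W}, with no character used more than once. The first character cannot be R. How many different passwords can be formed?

1470

The first character has 8−1 = 7 choices (anything except R).
The remaining 3 characters are filled from the other 7 symbols without repetition: 7 × 6 × 5 = 210.
Total: 7 × 210 = 1470.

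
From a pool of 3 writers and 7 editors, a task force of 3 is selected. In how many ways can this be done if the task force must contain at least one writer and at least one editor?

84

Unrestricted: C(10,3) = 120 ways to pick any 3 of the 10.
Subtract selections that omit an entire group: no writers → C(7,3) = 35; no editors → C(3,3) = 1.
Both groups omitted at once is impossible, so 120 − 36 = 84.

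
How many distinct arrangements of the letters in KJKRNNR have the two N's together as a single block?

Treat the 2 copies of N as a single block. The multiset to arrange is then {NN, J, K, K, R, R}, 6 items in all.
That gives (6)!/(2!·2!) = 180 arrangements.

180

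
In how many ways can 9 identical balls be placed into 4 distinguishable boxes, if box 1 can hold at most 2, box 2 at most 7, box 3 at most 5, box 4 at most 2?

Without the upper bounds there are C(12,3) = 220 ways to split 9 among 4 boxes.
Subtract solutions that violate a single cap (substitute x_i' = x_i − (cap_i+1)): x_1 ≥ 3 gives C(9,3) = 84; x_2 ≥ 8 gives C(4,3) = 4; x_3 ≥ 6 gives C(6,3) = 20; x_4 ≥ 3 gives C(9,3) = 84. Together 192.
Add back pairs where two caps are both exceeded: 0 + 1 + 20 + 0 + 0 + 1 = 22.
By inclusion–exclusion the count is 220 − 192 + 22 = 50.

50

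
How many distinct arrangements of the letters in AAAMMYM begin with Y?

With the first slot taken by Y, it remains to arrange the other 6 letters (AAAMMM).
Those 6 letters have A appearing 3 times and M appearing 3 times, giving (6)!/(3!·3!) = 20.

20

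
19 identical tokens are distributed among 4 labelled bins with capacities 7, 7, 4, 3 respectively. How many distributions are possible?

10

Without the upper bounds there are C(22,3) = 1540 ways to split 19 among 4 bins.
Subtract solutions that violate a single cap (substitute x_i' = x_i − (cap_i+1)): x_1 ≥ 8 gives C(14,3) = 364; x_2 ≥ 8 gives C(14,3) = 364; x_3 ≥ 5 gives C(17,3) = 680; x_4 ≥ 4 gives C(18,3) = 816. Together 2224.
Add back pairs where two caps are both exceeded: 20 + 84 + 120 + 84 + 120 + 286 = 714.
Subtract triples: 0 + 0 + 10 + 10 = 20.
By inclusion–exclusion the count is 1540 − 2224 + 714 − 20 = 10.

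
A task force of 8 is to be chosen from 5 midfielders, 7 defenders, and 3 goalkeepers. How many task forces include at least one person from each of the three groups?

With no constraint there are C(15,8) = 6435 possible selections.
Subtract selections that omit an entire group: no midfielders → C(10,8) = 45; no defenders → C(8,8) = 1; no goalkeepers → C(12,8) = 495.
Add back selections omitting two groups (i.e. drawn from a single group): C(5,8) + C(7,8) + C(3,8) = 0.
By inclusion–exclusion: 6435 − 541 + 0 = 5894.

5894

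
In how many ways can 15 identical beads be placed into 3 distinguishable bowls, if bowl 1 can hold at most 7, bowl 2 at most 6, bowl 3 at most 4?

By stars and bars, unrestricted non-negative solutions to x_1+…+x_3 = 15 number C(15+2,2) = 136.
Subtract solutions that violate a single cap (substitute x_i' = x_i − (cap_i+1)): x_1 ≥ 8 gives C(9,2) = 36; x_2 ≥ 7 gives C(10,2) = 45; x_3 ≥ 5 gives C(12,2) = 66. Together 147.
Add back pairs where two caps are both exceeded: 1 + 6 + 10 = 17.
By inclusion–exclusion the count is 136 − 147 + 17 = 6.

6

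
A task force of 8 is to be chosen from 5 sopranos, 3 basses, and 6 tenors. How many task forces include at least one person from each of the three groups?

2828

With no constraint there are C(14,8) = 3003 possible selections.
Subtract selections that omit an entire group: no sopranos → C(9,8) = 9; no basses → C(11,8) = 165; no tenors → C(8,8) = 1.
Add back selections omitting two groups (i.e. drawn from a single group): C(5,8) + C(3,8) + C(6,8) = 0.
By inclusion–exclusion: 3003 − 175 + 0 = 2828.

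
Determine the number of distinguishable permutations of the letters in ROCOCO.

60

ROCOCO has 6 letters with C appearing twice and O appearing 3 times.
So there are 6! / (3!·2!) = 60 distinguishable arrangements.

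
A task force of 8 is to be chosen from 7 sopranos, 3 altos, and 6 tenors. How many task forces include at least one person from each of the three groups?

Unrestricted: C(16,8) = 12870 ways to pick any 8 of the 16.
Subtract selections that omit an entire group: no sopranos → C(9,8) = 9; no altos → C(13,8) = 1287; no tenors → C(10,8) = 45.
Add back selections omitting two groups (i.e. drawn from a single group): C(7,8) + C(3,8) + C(6,8) = 0.
By inclusion–exclusion: 12870 − 1341 + 0 = 11529.

11529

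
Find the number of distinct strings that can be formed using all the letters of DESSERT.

1260

Letter multiplicities in DESSERT: D×1, E×2, R×1, S×2, T×1.
The number of distinct arrangements is 7!/(2!·2!) = 5040/4 = 1260.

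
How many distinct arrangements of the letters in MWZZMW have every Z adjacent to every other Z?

30

Treat the 2 copies of Z as a single block. The multiset to arrange is then {ZZ, M, M, W, W}, 5 items in all.
That gives (5)!/(2!·2!) = 30 arrangements.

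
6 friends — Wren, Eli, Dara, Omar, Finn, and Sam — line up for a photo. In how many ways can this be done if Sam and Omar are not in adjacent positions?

There are 6! = 720 arrangements in all. If Sam and Omar are adjacent, merging them into one block gives 2·(5)! = 240 arrangements.
So 720 − 240 = 480 arrangements keep them apart.

480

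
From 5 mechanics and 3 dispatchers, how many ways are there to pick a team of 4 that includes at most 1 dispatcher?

35

Split by how many dispatchers are chosen (0 through 1).
Sum: C(3,0)·C(5,4) + C(3,1)·C(5,3) = 5 + 30 = 35.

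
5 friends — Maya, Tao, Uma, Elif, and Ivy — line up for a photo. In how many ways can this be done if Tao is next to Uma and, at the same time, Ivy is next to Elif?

Treat {Tao,Uma} as one block (2 orders) and {Ivy,Elif} as another (2 orders).
That leaves 3 units to arrange: 2 × 2 × 3! = 4 × 6 = 24.

24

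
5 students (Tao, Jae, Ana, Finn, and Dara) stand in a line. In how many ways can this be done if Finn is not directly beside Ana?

There are 5! = 120 arrangements in all. If Finn and Ana are adjacent, merging them into one block gives 2·(4)! = 48 arrangements.
So 120 − 48 = 72 arrangements keep them apart.

72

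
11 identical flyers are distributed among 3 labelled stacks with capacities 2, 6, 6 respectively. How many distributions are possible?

9

Without the upper bounds there are C(13,2) = 78 ways to split 11 among 3 stacks.
Subtract solutions that violate a single cap (substitute x_i' = x_i − (cap_i+1)): x_1 ≥ 3 gives C(10,2) = 45; x_2 ≥ 7 gives C(6,2) = 15; x_3 ≥ 7 gives C(6,2) = 15. Together 75.
Add back pairs where two caps are both exceeded: 3 + 3 + 0 = 6.
By inclusion–exclusion the count is 78 − 75 + 6 = 9.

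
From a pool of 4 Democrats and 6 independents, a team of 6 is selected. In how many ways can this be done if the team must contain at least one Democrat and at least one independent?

Unrestricted: C(10,6) = 210 ways to pick any 6 of the 10.
Selections missing a whole group: no Democrats → C(6,6) = 1; no independents → C(4,6) = 0.
Both groups omitted at once is impossible, so 210 − 1 = 209.

209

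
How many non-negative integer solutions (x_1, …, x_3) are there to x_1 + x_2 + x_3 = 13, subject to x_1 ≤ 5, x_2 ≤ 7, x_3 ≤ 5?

15

Without the upper bounds there are C(15,2) = 105 ways to split 13 among 3 variables.
Subtract solutions that violate a single cap (substitute x_i' = x_i − (cap_i+1)): x_1 ≥ 6 gives C(9,2) = 36; x_2 ≥ 8 gives C(7,2) = 21; x_3 ≥ 6 gives C(9,2) = 36. Together 93.
Add back pairs where two caps are both exceeded: 0 + 3 + 0 = 3.
By inclusion–exclusion the count is 105 − 93 + 3 = 15.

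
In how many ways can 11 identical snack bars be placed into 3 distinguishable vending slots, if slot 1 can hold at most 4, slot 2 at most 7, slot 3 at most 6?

25

Ignoring the caps, the number of non-negative solutions to x_1+…+x_3 = 11 is C(13,2) = 78.
Subtract solutions that violate a single cap (substitute x_i' = x_i − (cap_i+1)): x_1 ≥ 5 gives C(8,2) = 28; x_2 ≥ 8 gives C(5,2) = 10; x_3 ≥ 7 gives C(6,2) = 15. Together 53.
No two caps can be exceeded simultaneously, so the pair terms are all 0.
By inclusion–exclusion the count is 78 − 53 + 0 = 25.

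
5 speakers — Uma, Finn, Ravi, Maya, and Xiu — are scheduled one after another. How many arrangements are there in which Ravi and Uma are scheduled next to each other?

Treat {Ravi, Uma} as a single unit. There are 4 units to order, and the pair itself can be ordered 2 ways.
So the count is 2·(4)! = 48.

48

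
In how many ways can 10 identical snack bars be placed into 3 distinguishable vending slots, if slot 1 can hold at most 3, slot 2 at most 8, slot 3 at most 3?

13

By stars and bars, unrestricted non-negative solutions to x_1+…+x_3 = 10 number C(10+2,2) = 66.
Subtract solutions that violate a single cap (substitute x_i' = x_i − (cap_i+1)): x_1 ≥ 4 gives C(8,2) = 28; x_2 ≥ 9 gives C(3,2) = 3; x_3 ≥ 4 gives C(8,2) = 28. Together 59.
Add back pairs where two caps are both exceeded: 0 + 6 + 0 = 6.
By inclusion–exclusion the count is 66 − 59 + 6 = 13.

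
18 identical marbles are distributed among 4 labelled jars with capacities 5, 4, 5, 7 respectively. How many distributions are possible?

20

By stars and bars, unrestricted non-negative solutions to x_1+…+x_4 = 18 number C(18+3,3) = 1330.
Subtract solutions that violate a single cap (substitute x_i' = x_i − (cap_i+1)): x_1 ≥ 6 gives C(15,3) = 455; x_2 ≥ 5 gives C(16,3) = 560; x_3 ≥ 6 gives C(15,3) = 455; x_4 ≥ 8 gives C(13,3) = 286. Together 1756.
Add back pairs where two caps are both exceeded: 120 + 84 + 35 + 120 + 56 + 35 = 450.
Subtract triples: 4 + 0 + 0 + 0 = 4.
By inclusion–exclusion the count is 1330 − 1756 + 450 − 4 = 20.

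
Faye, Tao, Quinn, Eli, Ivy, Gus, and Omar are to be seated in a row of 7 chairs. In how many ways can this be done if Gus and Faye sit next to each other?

1440

Treat {Gus, Faye} as a single unit. There are 6 units to order, and the pair itself can be ordered 2 ways.
So the count is 2·(6)! = 1440.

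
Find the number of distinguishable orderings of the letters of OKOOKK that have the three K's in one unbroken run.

Treat the 3 copies of K as a single block. The multiset to arrange is then {KKK, O, O, O}, 4 items in all.
That gives (4)!/(3!) = 4 arrangements.

4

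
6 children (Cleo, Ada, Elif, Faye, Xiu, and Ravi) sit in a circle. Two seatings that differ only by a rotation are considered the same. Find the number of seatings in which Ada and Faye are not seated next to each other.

Without the restriction there are (5)! = 120 seatings.
Seatings with Ada beside Faye: treat them as a block with 2 internal orders, giving 2 × (4)! = 48.
Subtracting, 120 − 48 = 72.

72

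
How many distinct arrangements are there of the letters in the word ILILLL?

Letter multiplicities in ILILLL: I×2, L×4.
Dividing 6! = 720 by 4!·2! = 48 for the repeated letters gives 15.

15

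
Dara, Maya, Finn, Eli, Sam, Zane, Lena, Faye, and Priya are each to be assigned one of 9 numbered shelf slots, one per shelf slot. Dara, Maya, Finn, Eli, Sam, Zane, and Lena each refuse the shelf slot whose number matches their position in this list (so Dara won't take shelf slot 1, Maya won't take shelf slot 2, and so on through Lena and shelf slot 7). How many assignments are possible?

165016

Let Aᵢ (for 1 ≤ i ≤ 7) be the placements that put person i in their forbidden shelf slot. Any j of these fix j positions, leaving (9−j)! ways to fill the rest, and there are C(7,j) ways to pick which j.
By inclusion–exclusion, the number of valid placements is Σ_{j=0}^{7} (−1)^j C(7,j)·(9−j)!.
Computing: 362880 − 282240 + 105840 − 25200 + 4200 − 504 + 42 − 2 = 165016.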